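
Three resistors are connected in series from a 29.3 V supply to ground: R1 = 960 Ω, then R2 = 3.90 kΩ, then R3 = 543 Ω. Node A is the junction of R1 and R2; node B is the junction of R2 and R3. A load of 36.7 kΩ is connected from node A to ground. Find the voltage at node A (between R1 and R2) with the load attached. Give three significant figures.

Below node A the series string R2+R3 = 4443 Ω sits in parallel with the 36700 Ω load: 3963 Ω.
V_A = 29.3 × 3963/(960 + 3963) = 23.6 V.

V ≈ 23.6 V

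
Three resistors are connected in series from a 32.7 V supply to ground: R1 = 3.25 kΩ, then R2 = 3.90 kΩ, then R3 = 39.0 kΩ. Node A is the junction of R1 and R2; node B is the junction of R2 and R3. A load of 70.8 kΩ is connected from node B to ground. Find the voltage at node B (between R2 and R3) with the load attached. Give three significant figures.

At node B, R3 is in parallel with the load: R3‖R_L = 25.15 kΩ.
Below node A the resistance is R2 + (R3‖R_L) = 29.05 kΩ, so V_A = 32.7 × 29.05/32.30 = 29.41 V.
Then V_B = V_A × (R3‖R_L)/(R2 + R3‖R_L) = 29.41 × 25.15/29.05 = 25.5 V.

V ≈ 25.5 V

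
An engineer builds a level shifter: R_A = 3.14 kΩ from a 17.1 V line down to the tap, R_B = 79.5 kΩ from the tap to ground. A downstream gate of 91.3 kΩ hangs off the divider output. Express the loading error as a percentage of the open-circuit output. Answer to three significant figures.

3.20 %

The divider's output (Thévenin) resistance is R_A‖R_B = 3.021 kΩ.
Fractional drop under load = R_th/(R_th + R_L) = 3.021 / (3.021 + 91.3) = 0.03203.
So the output falls by 3.20 %.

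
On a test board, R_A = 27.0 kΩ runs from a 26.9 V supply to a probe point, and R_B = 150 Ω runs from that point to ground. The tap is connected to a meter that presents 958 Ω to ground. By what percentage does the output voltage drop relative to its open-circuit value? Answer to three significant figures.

The divider's output (Thévenin) resistance is R_A‖R_B = 149.2 Ω.
Fractional drop under load = R_th/(R_th + R_L) = 149.2 / (149.2 + 958) = 0.1347.
So the output falls by 13.5 %.

13.5 %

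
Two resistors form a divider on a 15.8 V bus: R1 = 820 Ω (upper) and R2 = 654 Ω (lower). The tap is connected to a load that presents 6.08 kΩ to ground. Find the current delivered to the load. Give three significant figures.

I_L ≈ 1.09 mA

R2‖R_L = 590.5 Ω; V_out = 15.8 × 590.5/1410 = 6.615 V.
I_L = V_out / R_L = 6.615 / 6.08 kΩ = 1.09 mA.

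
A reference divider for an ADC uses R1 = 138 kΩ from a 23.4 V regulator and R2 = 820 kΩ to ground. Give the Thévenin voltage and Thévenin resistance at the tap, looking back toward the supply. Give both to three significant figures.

V_th = 20.0 V, R_th = 118 kΩ

V_th is the open-circuit tap voltage: 23.4 × 820/(138 + 820) = 20.0 V.
With the supply zeroed, R1 and R2 appear in parallel from the tap: R_th = R1‖R2 = (138 × 820)/958.0 = 118 kΩ.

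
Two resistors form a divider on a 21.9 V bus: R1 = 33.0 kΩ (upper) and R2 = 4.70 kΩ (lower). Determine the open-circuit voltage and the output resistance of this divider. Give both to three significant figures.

V_th is the open-circuit tap voltage: 21.9 × 4.70/(33.0 + 4.70) = 2.73 V.
With the supply zeroed, R1 and R2 appear in parallel from the tap: R_th = R1‖R2 = (33.0 × 4.70)/37.70 = 4.11 kΩ.

V_th = 2.73 V, R_th = 4.11 kΩ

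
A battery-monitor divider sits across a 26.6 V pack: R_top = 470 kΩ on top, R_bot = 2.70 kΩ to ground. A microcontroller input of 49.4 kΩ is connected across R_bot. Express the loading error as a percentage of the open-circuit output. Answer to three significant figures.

5.15 %

The divider's output (Thévenin) resistance is R_top‖R_bot = 2.685 kΩ.
Fractional drop under load = R_th/(R_th + R_L) = 2.685 / (2.685 + 49.4) = 0.05154.
So the output falls by 5.15 %.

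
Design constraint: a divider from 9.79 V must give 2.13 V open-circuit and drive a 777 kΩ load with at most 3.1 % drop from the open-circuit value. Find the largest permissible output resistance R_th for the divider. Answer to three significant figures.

Loading drop = R_th/(R_th + R_L) ≤ 0.0310, so R_th ≤ R_L · ε/(1−ε) = 777 kΩ × 0.0310/0.9690 = 24.9 kΩ.
(Any R1, R2 with R2/(R1+R2) = 0.218 and R1‖R2 ≤ 24.9 kΩ will meet the spec.)

R_th ≤ 24.9 kΩ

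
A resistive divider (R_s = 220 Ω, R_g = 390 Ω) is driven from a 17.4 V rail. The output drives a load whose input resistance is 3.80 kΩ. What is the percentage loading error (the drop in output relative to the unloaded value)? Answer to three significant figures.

3.57 %

The divider's output (Thévenin) resistance is R_s‖R_g = 140.7 Ω.
Fractional drop under load = R_th/(R_th + R_L) = 140.7 / (140.7 + 3800) = 0.03569.
So the output falls by 3.57 %.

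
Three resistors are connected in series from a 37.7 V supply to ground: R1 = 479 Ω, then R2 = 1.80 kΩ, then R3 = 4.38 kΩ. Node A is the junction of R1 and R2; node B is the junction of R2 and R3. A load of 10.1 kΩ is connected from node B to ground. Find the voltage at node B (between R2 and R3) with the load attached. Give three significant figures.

At node B, R3 is in parallel with the load: R3‖R_L = 3055 Ω.
Below node A the resistance is R2 + (R3‖R_L) = 4855 Ω, so V_A = 37.7 × 4855/5334 = 34.31 V.
Then V_B = V_A × (R3‖R_L)/(R2 + R3‖R_L) = 34.31 × 3055/4855 = 21.6 V.

V ≈ 21.6 V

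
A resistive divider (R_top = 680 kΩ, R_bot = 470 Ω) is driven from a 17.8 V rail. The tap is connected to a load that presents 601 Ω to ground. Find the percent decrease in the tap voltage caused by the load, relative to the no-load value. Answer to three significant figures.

43.9 %

Unloaded V = 17.8 × 470/680500 = 0.01229 V.
Loaded: R_bot‖R_L = 263.7 Ω, giving V = 17.8 × 263.7/680300 = 0.006901 V.
Drop = (0.01229 − 0.006901) / 0.01229 = 43.9 %.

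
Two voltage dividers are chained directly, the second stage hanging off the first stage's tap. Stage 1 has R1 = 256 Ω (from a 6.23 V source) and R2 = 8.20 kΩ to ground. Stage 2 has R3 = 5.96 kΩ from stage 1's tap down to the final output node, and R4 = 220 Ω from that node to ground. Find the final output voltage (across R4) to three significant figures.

V_out ≈ 0.207 V

Stage 2 presents R3+R4 = 6180 Ω as a load on stage 1's tap.
Stage 1's lower leg becomes R2‖(R3+R4) = 3524 Ω, so V_mid = 6.23 × 3524/3780 = 5.808 V.
Stage 2 is itself unloaded: V_out = V_mid × R4/(R3+R4) = 5.808 × 220/6180 = 0.207 V.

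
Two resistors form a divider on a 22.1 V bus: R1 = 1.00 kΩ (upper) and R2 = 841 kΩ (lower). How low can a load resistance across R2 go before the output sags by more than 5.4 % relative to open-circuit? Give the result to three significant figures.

Output resistance R_th = R1‖R2 = (1000 × 841000)/842000 = 998.8 Ω.
The fractional drop is R_th/(R_th + R_L); requiring this ≤ 0.0540 gives R_L ≥ R_th(1/0.0540 − 1) = 998.8 × 17.52 = 17.5 kΩ.

R_L(min) ≈ 17.5 kΩ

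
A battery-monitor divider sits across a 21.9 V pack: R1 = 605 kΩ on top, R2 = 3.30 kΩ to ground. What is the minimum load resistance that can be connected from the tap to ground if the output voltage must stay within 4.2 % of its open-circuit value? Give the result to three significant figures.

R_L(min) ≈ 74.9 kΩ

Output resistance R_th = R1‖R2 = (605 × 3.30)/608.3 = 3.282 kΩ.
The fractional drop is R_th/(R_th + R_L); requiring this ≤ 0.0420 gives R_L ≥ R_th(1/0.0420 − 1) = 3.282 × 22.81 = 74.9 kΩ.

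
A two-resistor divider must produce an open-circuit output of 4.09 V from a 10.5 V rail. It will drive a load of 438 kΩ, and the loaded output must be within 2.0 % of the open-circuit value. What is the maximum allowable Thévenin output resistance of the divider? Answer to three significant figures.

Loading drop = R_th/(R_th + R_L) ≤ 0.0200, so R_th ≤ R_L · ε/(1−ε) = 438 kΩ × 0.0200/0.9800 = 8.94 kΩ.

R_th ≤ 8.94 kΩ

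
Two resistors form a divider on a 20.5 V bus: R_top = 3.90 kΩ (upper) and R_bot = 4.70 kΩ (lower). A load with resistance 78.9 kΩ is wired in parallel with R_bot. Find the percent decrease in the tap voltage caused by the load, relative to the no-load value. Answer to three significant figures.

The divider's output (Thévenin) resistance is R_top‖R_bot = 2.131 kΩ.
Fractional drop under load = R_th/(R_th + R_L) = 2.131 / (2.131 + 78.9) = 0.02630.
So the output falls by 2.63 %.

2.63 %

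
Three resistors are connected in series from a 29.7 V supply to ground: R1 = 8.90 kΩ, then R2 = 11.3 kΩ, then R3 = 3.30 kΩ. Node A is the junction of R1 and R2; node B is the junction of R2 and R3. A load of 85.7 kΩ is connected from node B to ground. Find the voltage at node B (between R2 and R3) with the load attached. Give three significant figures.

At node B, R3 is in parallel with the load: R3‖R_L = 3.178 kΩ.
Below node A the resistance is R2 + (R3‖R_L) = 14.48 kΩ, so V_A = 29.7 × 14.48/23.38 = 18.39 V.
Then V_B = V_A × (R3‖R_L)/(R2 + R3‖R_L) = 18.39 × 3.178/14.48 = 4.04 V.

V ≈ 4.04 V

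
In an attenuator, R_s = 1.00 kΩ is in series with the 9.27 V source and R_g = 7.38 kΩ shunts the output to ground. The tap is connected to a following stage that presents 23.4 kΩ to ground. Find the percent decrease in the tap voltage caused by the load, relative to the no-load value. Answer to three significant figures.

3.63 %

The divider's output (Thévenin) resistance is R_s‖R_g = 0.8807 kΩ.
Fractional drop under load = R_th/(R_th + R_L) = 0.8807 / (0.8807 + 23.4) = 0.03627.
So the output falls by 3.63 %.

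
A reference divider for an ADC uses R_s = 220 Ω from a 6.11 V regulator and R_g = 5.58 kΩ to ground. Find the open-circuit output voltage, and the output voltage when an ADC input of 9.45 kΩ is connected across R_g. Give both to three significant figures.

Unloaded: 5.88 V; loaded: 5.75 V

Open-circuit: V = 6.11 × 5580/(220 + 5580) = 5.88 V.
With the load, R_g becomes R_g‖R_L = 3508 Ω, so V = 6.11 × 3508/3728 = 5.75 V.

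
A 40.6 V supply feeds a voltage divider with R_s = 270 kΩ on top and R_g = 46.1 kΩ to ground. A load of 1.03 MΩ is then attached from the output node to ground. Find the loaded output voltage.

V_out ≈ 5.70 V

The load sits in parallel with R_g: R_g‖R_L = (46.1 × 1030) / (46.1 + 1030) = 44.13 kΩ.
V_out = 40.6 × 44.13 / (270 + 44.13) = 40.6 × 44.13/314.1 = 5.70 V.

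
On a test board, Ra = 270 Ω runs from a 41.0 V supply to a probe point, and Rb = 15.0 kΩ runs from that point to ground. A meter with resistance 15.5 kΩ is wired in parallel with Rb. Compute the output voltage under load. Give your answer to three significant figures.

The load sits in parallel with Rb: Rb‖R_L = (15000 × 15500) / (15000 + 15500) = 7623 Ω.
V_out = 41.0 × 7623 / (270 + 7623) = 41.0 × 7623/7893 = 39.6 V.

V_out ≈ 39.6 V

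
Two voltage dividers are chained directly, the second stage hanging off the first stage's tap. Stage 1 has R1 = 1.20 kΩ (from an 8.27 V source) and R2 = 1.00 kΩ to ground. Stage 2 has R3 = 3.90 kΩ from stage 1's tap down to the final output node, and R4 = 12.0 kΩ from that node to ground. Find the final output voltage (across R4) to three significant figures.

V_out ≈ 2.74 V

Stage 2 presents R3+R4 = 15.90 kΩ as a load on stage 1's tap.
Stage 1's lower leg becomes R2‖(R3+R4) = 0.9408 kΩ, so V_mid = 8.27 × 0.9408/2.141 = 3.634 V.
Stage 2 is itself unloaded: V_out = V_mid × R4/(R3+R4) = 3.634 × 12.0/15.90 = 2.74 V.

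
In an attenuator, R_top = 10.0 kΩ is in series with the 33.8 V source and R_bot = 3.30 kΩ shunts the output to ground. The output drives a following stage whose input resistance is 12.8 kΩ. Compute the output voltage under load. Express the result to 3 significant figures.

V_out ≈ 7.02 V

The load sits in parallel with R_bot: R_bot‖R_L = (3.30 × 12.8) / (3.30 + 12.8) = 2.624 kΩ.
V_out = 33.8 × 2.624 / (10.0 + 2.624) = 33.8 × 2.624/12.62 = 7.02 V.
(Unloaded it would have been 8.39 V.)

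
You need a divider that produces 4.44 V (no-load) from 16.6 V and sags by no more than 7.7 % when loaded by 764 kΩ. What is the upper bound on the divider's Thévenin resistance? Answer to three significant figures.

R_th ≤ 63.7 kΩ

Loading drop = R_th/(R_th + R_L) ≤ 0.0770, so R_th ≤ R_L · ε/(1−ε) = 764 kΩ × 0.0770/0.9230 = 63.7 kΩ.
(Any R1, R2 with R2/(R1+R2) = 0.267 and R1‖R2 ≤ 63.7 kΩ will meet the spec.)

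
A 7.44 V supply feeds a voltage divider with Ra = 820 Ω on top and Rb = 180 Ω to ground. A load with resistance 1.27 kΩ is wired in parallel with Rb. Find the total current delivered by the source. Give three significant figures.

Rb‖R_L = 157.7 Ω, so the source sees Ra + Rb‖R_L = 977.7 Ω.
I = 7.44 V / 977.7 Ω = 7.61 mA.

I ≈ 7.61 mA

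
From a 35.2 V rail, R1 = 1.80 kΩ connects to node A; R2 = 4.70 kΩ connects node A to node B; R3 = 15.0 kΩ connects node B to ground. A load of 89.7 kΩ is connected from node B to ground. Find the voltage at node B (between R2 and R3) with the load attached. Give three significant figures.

V ≈ 23.4 V

At node B, R3 is in parallel with the load: R3‖R_L = 12.85 kΩ.
Below node A the resistance is R2 + (R3‖R_L) = 17.55 kΩ, so V_A = 35.2 × 17.55/19.35 = 31.93 V.
Then V_B = V_A × (R3‖R_L)/(R2 + R3‖R_L) = 31.93 × 12.85/17.55 = 23.4 V.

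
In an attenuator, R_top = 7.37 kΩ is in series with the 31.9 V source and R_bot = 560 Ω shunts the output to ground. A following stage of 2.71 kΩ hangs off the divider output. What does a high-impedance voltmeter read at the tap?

The load sits in parallel with R_bot: R_bot‖R_L = (560 × 2710) / (560 + 2710) = 464.1 Ω.
V_out = 31.9 × 464.1 / (7370 + 464.1) = 31.9 × 464.1/7834 = 1.89 V.

V_out ≈ 1.89 V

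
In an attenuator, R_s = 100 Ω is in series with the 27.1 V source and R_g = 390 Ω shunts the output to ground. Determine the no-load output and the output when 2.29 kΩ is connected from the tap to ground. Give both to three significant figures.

Unloaded: 21.6 V; loaded: 20.8 V

Open-circuit: V = 27.1 × 390/(100 + 390) = 21.6 V.
With the load, R_g becomes R_g‖R_L = 333.2 Ω, so V = 27.1 × 333.2/433.2 = 20.8 V.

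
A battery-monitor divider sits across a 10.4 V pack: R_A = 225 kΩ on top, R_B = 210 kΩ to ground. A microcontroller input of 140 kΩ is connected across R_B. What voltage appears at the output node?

V_out ≈ 2.83 V

The load sits in parallel with R_B: R_B‖R_L = (210 × 140) / (210 + 140) = 84.00 kΩ.
V_out = 10.4 × 84.00 / (225 + 84.00) = 10.4 × 84.00/309.0 = 2.83 V.
(Unloaded it would have been 5.02 V.)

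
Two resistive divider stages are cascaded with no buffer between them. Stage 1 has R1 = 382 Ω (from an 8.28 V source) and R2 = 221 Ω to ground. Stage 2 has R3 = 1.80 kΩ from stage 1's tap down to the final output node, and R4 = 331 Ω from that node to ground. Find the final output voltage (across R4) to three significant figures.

V_out ≈ 0.442 V

Stage 2 presents R3+R4 = 2131 Ω as a load on stage 1's tap.
Stage 1's lower leg becomes R2‖(R3+R4) = 200.2 Ω, so V_mid = 8.28 × 200.2/582.2 = 2.848 V.
Stage 2 is itself unloaded: V_out = V_mid × R4/(R3+R4) = 2.848 × 331/2131 = 0.442 V.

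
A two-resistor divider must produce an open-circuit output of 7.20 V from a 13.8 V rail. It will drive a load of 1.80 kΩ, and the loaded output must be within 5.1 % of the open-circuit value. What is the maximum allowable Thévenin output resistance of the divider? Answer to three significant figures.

Loading drop = R_th/(R_th + R_L) ≤ 0.0510, so R_th ≤ R_L · ε/(1−ε) = 1.80 kΩ × 0.0510/0.9490 = 96.7 Ω.

R_th ≤ 96.7 Ω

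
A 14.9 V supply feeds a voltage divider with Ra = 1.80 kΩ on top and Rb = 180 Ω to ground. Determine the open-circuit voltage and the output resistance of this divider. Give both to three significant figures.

V_th is the open-circuit tap voltage: 14.9 × 180/(1800 + 180) = 1.35 V.
With the supply zeroed, Ra and Rb appear in parallel from the tap: R_th = Ra‖Rb = (1800 × 180)/1980 = 164 Ω.

V_th = 1.35 V, R_th = 164 Ω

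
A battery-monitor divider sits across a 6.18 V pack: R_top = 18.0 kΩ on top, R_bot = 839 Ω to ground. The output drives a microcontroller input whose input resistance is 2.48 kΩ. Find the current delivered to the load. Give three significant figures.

I_L ≈ 0.0839 mA

R_bot‖R_L = 626.9 Ω; V_out = 6.18 × 626.9/18630 = 0.2080 V.
I_L = V_out / R_L = 0.2080 / 2.48 kΩ = 0.0839 mA.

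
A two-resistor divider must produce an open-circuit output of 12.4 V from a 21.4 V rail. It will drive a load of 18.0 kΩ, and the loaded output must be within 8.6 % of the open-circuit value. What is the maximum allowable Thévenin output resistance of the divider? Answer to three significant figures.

R_th ≤ 1.69 kΩ

Loading drop = R_th/(R_th + R_L) ≤ 0.0860, so R_th ≤ R_L · ε/(1−ε) = 18.0 kΩ × 0.0860/0.9140 = 1.69 kΩ.
(Any R1, R2 with R2/(R1+R2) = 0.579 and R1‖R2 ≤ 1.69 kΩ will meet the spec.)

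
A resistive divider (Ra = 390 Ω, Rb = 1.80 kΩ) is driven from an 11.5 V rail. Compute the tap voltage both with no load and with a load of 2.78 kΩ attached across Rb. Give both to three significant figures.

Open-circuit: V = 11.5 × 1800/(390 + 1800) = 9.45 V.
With the load, Rb becomes Rb‖R_L = 1093 Ω, so V = 11.5 × 1093/1483 = 8.47 V.

Unloaded: 9.45 V; loaded: 8.47 V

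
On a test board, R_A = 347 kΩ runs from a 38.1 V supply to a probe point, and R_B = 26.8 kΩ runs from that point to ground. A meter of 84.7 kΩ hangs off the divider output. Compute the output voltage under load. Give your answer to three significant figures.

The load sits in parallel with R_B: R_B‖R_L = (26.8 × 84.7) / (26.8 + 84.7) = 20.36 kΩ.
V_out = 38.1 × 20.36 / (347 + 20.36) = 38.1 × 20.36/367.4 = 2.11 V.

V_out ≈ 2.11 V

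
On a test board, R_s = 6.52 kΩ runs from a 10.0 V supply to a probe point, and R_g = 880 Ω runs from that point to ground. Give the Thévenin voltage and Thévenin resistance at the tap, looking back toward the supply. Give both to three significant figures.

V_th is the open-circuit tap voltage: 10.0 × 880/(6520 + 880) = 1.19 V.
With the supply zeroed, R_s and R_g appear in parallel from the tap: R_th = R_s‖R_g = (6520 × 880)/7400 = 775 Ω.

V_th = 1.19 V, R_th = 775 Ω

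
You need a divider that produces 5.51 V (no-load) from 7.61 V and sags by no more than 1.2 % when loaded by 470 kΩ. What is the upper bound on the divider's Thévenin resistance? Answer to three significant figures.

R_th ≤ 5.71 kΩ

Loading drop = R_th/(R_th + R_L) ≤ 0.0120, so R_th ≤ R_L · ε/(1−ε) = 470 kΩ × 0.0120/0.9880 = 5.71 kΩ.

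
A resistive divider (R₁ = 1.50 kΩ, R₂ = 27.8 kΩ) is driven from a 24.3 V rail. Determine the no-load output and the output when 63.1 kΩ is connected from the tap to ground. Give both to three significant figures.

Unloaded: 23.1 V; loaded: 22.5 V

Open-circuit: V = 24.3 × 27.8/(1.50 + 27.8) = 23.1 V.
With the load, R₂ becomes R₂‖R_L = 19.30 kΩ, so V = 24.3 × 19.30/20.80 = 22.5 V.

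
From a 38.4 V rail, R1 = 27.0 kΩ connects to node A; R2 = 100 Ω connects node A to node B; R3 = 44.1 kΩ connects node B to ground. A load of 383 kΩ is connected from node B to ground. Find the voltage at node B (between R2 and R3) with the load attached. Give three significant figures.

At node B, R3 is in parallel with the load: R3‖R_L = 39550 Ω.
Below node A the resistance is R2 + (R3‖R_L) = 39650 Ω, so V_A = 38.4 × 39650/66650 = 22.84 V.
Then V_B = V_A × (R3‖R_L)/(R2 + R3‖R_L) = 22.84 × 39550/39650 = 22.8 V.

V ≈ 22.8 V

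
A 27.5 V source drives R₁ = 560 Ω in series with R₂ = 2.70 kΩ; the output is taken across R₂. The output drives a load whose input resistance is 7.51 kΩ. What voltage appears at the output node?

The load sits in parallel with R₂: R₂‖R_L = (2700 × 7510) / (2700 + 7510) = 1986 Ω.
V_out = 27.5 × 1986 / (560 + 1986) = 27.5 × 1986/2546 = 21.5 V.
(Unloaded it would have been 22.8 V.)

V_out ≈ 21.5 V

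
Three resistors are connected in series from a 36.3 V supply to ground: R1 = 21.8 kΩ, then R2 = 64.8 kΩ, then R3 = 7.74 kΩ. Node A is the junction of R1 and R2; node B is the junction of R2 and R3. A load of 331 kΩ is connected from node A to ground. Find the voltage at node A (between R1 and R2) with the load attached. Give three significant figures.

V ≈ 26.6 V

Below node A the series string R2+R3 = 72.54 kΩ sits in parallel with the 331 kΩ load: 59.50 kΩ.
V_A = 36.3 × 59.50/(21.8 + 59.50) = 26.6 V.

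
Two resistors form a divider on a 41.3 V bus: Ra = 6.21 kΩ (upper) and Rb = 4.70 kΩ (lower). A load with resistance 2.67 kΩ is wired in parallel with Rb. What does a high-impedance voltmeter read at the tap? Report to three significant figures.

V_out ≈ 8.89 V

The load sits in parallel with Rb: Rb‖R_L = (4.70 × 2.67) / (4.70 + 2.67) = 1.703 kΩ.
V_out = 41.3 × 1.703 / (6.21 + 1.703) = 41.3 × 1.703/7.913 = 8.89 V.
(Unloaded it would have been 17.8 V.)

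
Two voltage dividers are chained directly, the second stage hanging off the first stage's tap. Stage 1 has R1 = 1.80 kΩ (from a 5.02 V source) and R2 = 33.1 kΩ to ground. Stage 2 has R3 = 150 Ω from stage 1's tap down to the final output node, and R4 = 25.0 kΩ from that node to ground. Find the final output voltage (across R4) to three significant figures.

V_out ≈ 4.43 V

Stage 2 presents R3+R4 = 25150 Ω as a load on stage 1's tap.
Stage 1's lower leg becomes R2‖(R3+R4) = 14290 Ω, so V_mid = 5.02 × 14290/16090 = 4.458 V.
Stage 2 is itself unloaded: V_out = V_mid × R4/(R3+R4) = 4.458 × 25000/25150 = 4.43 V.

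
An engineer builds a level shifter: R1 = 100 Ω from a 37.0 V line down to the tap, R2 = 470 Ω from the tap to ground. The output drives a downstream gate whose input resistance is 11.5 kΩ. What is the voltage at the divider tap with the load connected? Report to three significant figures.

V_out ≈ 30.3 V

The load sits in parallel with R2: R2‖R_L = (470 × 11500) / (470 + 11500) = 451.5 Ω.
V_out = 37.0 × 451.5 / (100 + 451.5) = 37.0 × 451.5/551.5 = 30.3 V.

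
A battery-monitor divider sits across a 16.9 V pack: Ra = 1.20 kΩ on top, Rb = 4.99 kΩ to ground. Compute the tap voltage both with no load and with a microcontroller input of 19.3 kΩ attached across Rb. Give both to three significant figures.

Open-circuit: V = 16.9 × 4.99/(1.20 + 4.99) = 13.6 V.
With the load, Rb becomes Rb‖R_L = 3.965 kΩ, so V = 16.9 × 3.965/5.165 = 13.0 V.

Unloaded: 13.6 V; loaded: 13.0 V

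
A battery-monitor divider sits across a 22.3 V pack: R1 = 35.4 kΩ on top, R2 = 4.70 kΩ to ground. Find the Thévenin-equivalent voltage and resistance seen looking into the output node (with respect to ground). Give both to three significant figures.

V_th = 2.61 V, R_th = 4.15 kΩ

V_th is the open-circuit tap voltage: 22.3 × 4.70/(35.4 + 4.70) = 2.61 V.
With the supply zeroed, R1 and R2 appear in parallel from the tap: R_th = R1‖R2 = (35.4 × 4.70)/40.10 = 4.15 kΩ.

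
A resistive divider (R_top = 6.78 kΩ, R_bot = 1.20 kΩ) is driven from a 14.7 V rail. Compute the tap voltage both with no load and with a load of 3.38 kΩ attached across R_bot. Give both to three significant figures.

Unloaded: 2.21 V; loaded: 1.70 V

Open-circuit: V = 14.7 × 1.20/(6.78 + 1.20) = 2.21 V.
With the load, R_bot becomes R_bot‖R_L = 0.8856 kΩ, so V = 14.7 × 0.8856/7.666 = 1.70 V.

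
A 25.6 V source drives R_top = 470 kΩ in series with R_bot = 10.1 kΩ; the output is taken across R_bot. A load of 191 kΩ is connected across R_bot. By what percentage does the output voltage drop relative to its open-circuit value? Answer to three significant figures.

4.92 %

The divider's output (Thévenin) resistance is R_top‖R_bot = 9.888 kΩ.
Fractional drop under load = R_th/(R_th + R_L) = 9.888 / (9.888 + 191) = 0.04922.
So the output falls by 4.92 %.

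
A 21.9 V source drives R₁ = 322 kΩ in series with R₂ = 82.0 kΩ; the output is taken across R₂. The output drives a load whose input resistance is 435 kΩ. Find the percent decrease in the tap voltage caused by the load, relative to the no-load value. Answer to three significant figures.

13.1 %

Unloaded V = 21.9 × 82.0/404.0 = 4.4450 V.
Loaded: R₂‖R_L = 68.99 kΩ, giving V = 21.9 × 68.99/391.0 = 3.8644 V.
Drop = (4.4450 − 3.8644) / 4.4450 = 13.1 %.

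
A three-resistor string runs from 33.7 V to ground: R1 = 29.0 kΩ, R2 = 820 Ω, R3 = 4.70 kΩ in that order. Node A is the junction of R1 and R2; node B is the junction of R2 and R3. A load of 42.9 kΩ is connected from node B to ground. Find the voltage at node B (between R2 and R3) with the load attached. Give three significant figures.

V ≈ 4.19 V

At node B, R3 is in parallel with the load: R3‖R_L = 4236 Ω.
Below node A the resistance is R2 + (R3‖R_L) = 5056 Ω, so V_A = 33.7 × 5056/34060 = 5.003 V.
Then V_B = V_A × (R3‖R_L)/(R2 + R3‖R_L) = 5.003 × 4236/5056 = 4.19 V.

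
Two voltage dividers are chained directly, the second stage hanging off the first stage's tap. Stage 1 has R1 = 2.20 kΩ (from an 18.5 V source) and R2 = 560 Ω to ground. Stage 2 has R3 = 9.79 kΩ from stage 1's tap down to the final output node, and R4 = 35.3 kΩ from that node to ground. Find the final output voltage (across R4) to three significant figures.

V_out ≈ 2.91 V

Stage 2 presents R3+R4 = 45090 Ω as a load on stage 1's tap.
Stage 1's lower leg becomes R2‖(R3+R4) = 553.1 Ω, so V_mid = 18.5 × 553.1/2753 = 3.717 V.
Stage 2 is itself unloaded: V_out = V_mid × R4/(R3+R4) = 3.717 × 35300/45090 = 2.91 V.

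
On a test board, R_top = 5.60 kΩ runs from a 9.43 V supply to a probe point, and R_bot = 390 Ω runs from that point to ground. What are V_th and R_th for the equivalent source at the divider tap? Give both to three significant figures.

V_th is the open-circuit tap voltage: 9.43 × 390/(5600 + 390) = 0.614 V.
With the supply zeroed, R_top and R_bot appear in parallel from the tap: R_th = R_top‖R_bot = (5600 × 390)/5990 = 365 Ω.

V_th = 0.614 V, R_th = 365 Ω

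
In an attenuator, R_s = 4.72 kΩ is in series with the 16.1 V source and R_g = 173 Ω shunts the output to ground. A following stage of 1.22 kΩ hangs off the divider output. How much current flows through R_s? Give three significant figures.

R_g‖R_L = 151.5 Ω, so the source sees R_s + R_g‖R_L = 4872 Ω.
I = 16.1 V / 4872 Ω = 3.30 mA.

I ≈ 3.30 mA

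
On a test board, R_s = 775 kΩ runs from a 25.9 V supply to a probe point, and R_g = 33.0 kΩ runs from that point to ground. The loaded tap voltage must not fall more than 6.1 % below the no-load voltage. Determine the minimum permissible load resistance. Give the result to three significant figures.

Output resistance R_th = R_s‖R_g = (775 × 33.0)/808.0 = 31.65 kΩ.
The fractional drop is R_th/(R_th + R_L); requiring this ≤ 0.0610 gives R_L ≥ R_th(1/0.0610 − 1) = 31.65 × 15.39 = 487 kΩ.

R_L(min) ≈ 487 kΩ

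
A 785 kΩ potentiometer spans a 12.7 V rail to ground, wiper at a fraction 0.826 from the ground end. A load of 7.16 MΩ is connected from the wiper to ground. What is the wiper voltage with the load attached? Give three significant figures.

V ≈ 10.3 V

The wiper splits the pot into (1−α)R = 136.6 kΩ above and αR = 648.4 kΩ below.
Lower section ‖ load = 594.6 kΩ.
V_wiper = 12.7 × 594.6/(136.6 + 594.6) = 10.3 V.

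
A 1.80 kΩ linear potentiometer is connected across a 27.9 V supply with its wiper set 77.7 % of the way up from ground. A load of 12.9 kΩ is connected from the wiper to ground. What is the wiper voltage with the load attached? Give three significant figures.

V ≈ 21.2 V

The wiper splits the pot into (1−α)R = 401.4 Ω above and αR = 1399 Ω below.
Lower section ‖ load = 1262 Ω.
V_wiper = 27.9 × 1262/(401.4 + 1262) = 21.2 V.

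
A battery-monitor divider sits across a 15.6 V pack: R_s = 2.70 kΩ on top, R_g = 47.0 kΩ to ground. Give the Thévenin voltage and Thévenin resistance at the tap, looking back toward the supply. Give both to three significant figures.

V_th = 14.8 V, R_th = 2.55 kΩ

V_th is the open-circuit tap voltage: 15.6 × 47.0/(2.70 + 47.0) = 14.8 V.
With the supply zeroed, R_s and R_g appear in parallel from the tap: R_th = R_s‖R_g = (2.70 × 47.0)/49.70 = 2.55 kΩ.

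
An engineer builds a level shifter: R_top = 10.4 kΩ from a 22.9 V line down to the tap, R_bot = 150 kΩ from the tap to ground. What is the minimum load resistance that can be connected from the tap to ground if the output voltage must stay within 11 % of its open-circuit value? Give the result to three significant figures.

Output resistance R_th = R_top‖R_bot = (10.4 × 150)/160.4 = 9.726 kΩ.
The fractional drop is R_th/(R_th + R_L); requiring this ≤ 0.110 gives R_L ≥ R_th(1/0.110 − 1) = 9.726 × 8.091 = 78.7 kΩ.

R_L(min) ≈ 78.7 kΩ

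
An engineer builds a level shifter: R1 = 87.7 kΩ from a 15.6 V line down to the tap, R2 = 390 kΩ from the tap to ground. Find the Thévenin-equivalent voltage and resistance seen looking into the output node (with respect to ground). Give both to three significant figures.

V_th is the open-circuit tap voltage: 15.6 × 390/(87.7 + 390) = 12.7 V.
With the supply zeroed, R1 and R2 appear in parallel from the tap: R_th = R1‖R2 = (87.7 × 390)/477.7 = 71.6 kΩ.

V_th = 12.7 V, R_th = 71.6 kΩ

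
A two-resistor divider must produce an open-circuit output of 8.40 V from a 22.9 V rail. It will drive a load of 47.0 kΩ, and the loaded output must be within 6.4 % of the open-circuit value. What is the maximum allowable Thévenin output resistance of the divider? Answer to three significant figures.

R_th ≤ 3.21 kΩ

Loading drop = R_th/(R_th + R_L) ≤ 0.0640, so R_th ≤ R_L · ε/(1−ε) = 47.0 kΩ × 0.0640/0.9360 = 3.21 kΩ.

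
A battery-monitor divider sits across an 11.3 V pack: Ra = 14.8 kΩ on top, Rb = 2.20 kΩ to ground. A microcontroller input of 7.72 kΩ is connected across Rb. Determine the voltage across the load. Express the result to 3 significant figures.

The load sits in parallel with Rb: Rb‖R_L = (2.20 × 7.72) / (2.20 + 7.72) = 1.712 kΩ.
V_out = 11.3 × 1.712 / (14.8 + 1.712) = 11.3 × 1.712/16.51 = 1.17 V.

V_out ≈ 1.17 V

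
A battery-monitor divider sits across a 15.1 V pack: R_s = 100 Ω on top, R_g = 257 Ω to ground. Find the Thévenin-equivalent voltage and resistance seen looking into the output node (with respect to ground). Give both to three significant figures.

V_th = 10.9 V, R_th = 72.0 Ω

V_th is the open-circuit tap voltage: 15.1 × 257/(100 + 257) = 10.9 V.
With the supply zeroed, R_s and R_g appear in parallel from the tap: R_th = R_s‖R_g = (100 × 257)/357.0 = 72.0 Ω.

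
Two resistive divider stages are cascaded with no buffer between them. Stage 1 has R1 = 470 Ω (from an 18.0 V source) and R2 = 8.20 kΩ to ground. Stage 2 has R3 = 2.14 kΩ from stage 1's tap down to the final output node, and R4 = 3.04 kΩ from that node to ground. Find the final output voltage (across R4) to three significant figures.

Stage 2 presents R3+R4 = 5180 Ω as a load on stage 1's tap.
Stage 1's lower leg becomes R2‖(R3+R4) = 3175 Ω, so V_mid = 18.0 × 3175/3645 = 15.68 V.
Stage 2 is itself unloaded: V_out = V_mid × R4/(R3+R4) = 15.68 × 3040/5180 = 9.20 V.

V_out ≈ 9.20 V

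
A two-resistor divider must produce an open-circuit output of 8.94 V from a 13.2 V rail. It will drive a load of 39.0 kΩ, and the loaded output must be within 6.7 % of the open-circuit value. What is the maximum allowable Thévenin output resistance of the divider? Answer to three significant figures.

Loading drop = R_th/(R_th + R_L) ≤ 0.0670, so R_th ≤ R_L · ε/(1−ε) = 39.0 kΩ × 0.0670/0.9330 = 2.80 kΩ.

R_th ≤ 2.80 kΩ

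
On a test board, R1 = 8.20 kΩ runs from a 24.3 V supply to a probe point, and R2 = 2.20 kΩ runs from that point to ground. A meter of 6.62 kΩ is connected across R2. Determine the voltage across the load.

The load sits in parallel with R2: R2‖R_L = (2.20 × 6.62) / (2.20 + 6.62) = 1.651 kΩ.
V_out = 24.3 × 1.651 / (8.20 + 1.651) = 24.3 × 1.651/9.851 = 4.07 V.

V_out ≈ 4.07 V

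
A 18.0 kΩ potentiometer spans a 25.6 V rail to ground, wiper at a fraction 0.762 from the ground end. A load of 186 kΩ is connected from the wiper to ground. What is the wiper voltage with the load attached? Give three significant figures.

V ≈ 19.2 V

The wiper splits the pot into (1−α)R = 4.284 kΩ above and αR = 13.72 kΩ below.
Lower section ‖ load = 12.77 kΩ.
V_wiper = 25.6 × 12.77/(4.284 + 12.77) = 19.2 V.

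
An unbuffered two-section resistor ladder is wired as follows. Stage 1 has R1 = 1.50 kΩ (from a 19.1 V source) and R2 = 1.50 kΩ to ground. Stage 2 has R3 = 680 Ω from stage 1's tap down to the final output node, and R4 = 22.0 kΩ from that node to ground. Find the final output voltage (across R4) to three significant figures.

V_out ≈ 8.97 V

Stage 2 presents R3+R4 = 22680 Ω as a load on stage 1's tap.
Stage 1's lower leg becomes R2‖(R3+R4) = 1407 Ω, so V_mid = 19.1 × 1407/2907 = 9.244 V.
Stage 2 is itself unloaded: V_out = V_mid × R4/(R3+R4) = 9.244 × 22000/22680 = 8.97 V.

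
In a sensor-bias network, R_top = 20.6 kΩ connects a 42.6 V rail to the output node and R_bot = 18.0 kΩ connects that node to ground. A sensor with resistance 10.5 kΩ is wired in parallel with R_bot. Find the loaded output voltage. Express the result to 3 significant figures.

V_out ≈ 10.4 V

The load sits in parallel with R_bot: R_bot‖R_L = (18.0 × 10.5) / (18.0 + 10.5) = 6.632 kΩ.
V_out = 42.6 × 6.632 / (20.6 + 6.632) = 42.6 × 6.632/27.23 = 10.4 V.
(Unloaded it would have been 19.9 V.)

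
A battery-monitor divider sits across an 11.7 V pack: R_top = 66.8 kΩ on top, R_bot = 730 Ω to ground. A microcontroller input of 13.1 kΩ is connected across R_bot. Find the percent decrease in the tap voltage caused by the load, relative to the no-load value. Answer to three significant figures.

5.22 %

The divider's output (Thévenin) resistance is R_top‖R_bot = 722.1 Ω.
Fractional drop under load = R_th/(R_th + R_L) = 722.1 / (722.1 + 13100) = 0.05224.
So the output falls by 5.22 %.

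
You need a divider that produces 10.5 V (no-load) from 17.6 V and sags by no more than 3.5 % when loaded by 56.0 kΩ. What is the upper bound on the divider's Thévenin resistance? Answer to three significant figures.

Loading drop = R_th/(R_th + R_L) ≤ 0.0350, so R_th ≤ R_L · ε/(1−ε) = 56.0 kΩ × 0.0350/0.9650 = 2.03 kΩ.
(Any R1, R2 with R2/(R1+R2) = 0.597 and R1‖R2 ≤ 2.03 kΩ will meet the spec.)

R_th ≤ 2.03 kΩ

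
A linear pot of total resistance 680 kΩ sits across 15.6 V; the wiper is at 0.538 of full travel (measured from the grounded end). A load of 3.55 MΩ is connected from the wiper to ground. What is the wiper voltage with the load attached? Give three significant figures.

The wiper splits the pot into (1−α)R = 314.2 kΩ above and αR = 365.8 kΩ below.
Lower section ‖ load = 331.7 kΩ.
V_wiper = 15.6 × 331.7/(314.2 + 331.7) = 8.01 V.

V ≈ 8.01 V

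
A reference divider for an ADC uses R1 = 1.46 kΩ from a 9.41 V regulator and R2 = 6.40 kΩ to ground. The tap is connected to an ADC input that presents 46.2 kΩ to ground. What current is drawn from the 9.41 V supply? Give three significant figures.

I ≈ 1.33 mA

R2‖R_L = 5.621 kΩ, so the source sees R1 + R2‖R_L = 7.081 kΩ.
I = 9.41 V / 7.081 kΩ = 1.33 mA.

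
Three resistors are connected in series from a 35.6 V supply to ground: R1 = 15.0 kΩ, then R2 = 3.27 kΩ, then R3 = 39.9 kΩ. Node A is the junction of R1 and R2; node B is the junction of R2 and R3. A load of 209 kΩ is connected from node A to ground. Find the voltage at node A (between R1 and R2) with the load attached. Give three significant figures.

Below node A the series string R2+R3 = 43.17 kΩ sits in parallel with the 209 kΩ load: 35.78 kΩ.
V_A = 35.6 × 35.78/(15.0 + 35.78) = 25.1 V.

V ≈ 25.1 V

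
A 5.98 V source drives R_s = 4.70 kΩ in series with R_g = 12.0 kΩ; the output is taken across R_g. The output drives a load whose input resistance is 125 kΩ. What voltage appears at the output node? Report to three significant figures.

V_out ≈ 4.18 V

The load sits in parallel with R_g: R_g‖R_L = (12.0 × 125) / (12.0 + 125) = 10.95 kΩ.
V_out = 5.98 × 10.95 / (4.70 + 10.95) = 5.98 × 10.95/15.65 = 4.18 V.
(Unloaded it would have been 4.30 V.)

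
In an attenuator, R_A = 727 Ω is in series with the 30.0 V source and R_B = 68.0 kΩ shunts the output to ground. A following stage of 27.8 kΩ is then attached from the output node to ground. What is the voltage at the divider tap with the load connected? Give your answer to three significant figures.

The load sits in parallel with R_B: R_B‖R_L = (68000 × 27800) / (68000 + 27800) = 19730 Ω.
V_out = 30.0 × 19730 / (727 + 19730) = 30.0 × 19730/20460 = 28.9 V.

V_out ≈ 28.9 V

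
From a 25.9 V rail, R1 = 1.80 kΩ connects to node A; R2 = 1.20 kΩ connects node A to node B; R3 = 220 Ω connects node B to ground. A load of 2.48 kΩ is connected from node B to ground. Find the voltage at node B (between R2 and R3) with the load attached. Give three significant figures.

V ≈ 1.63 V

At node B, R3 is in parallel with the load: R3‖R_L = 202.1 Ω.
Below node A the resistance is R2 + (R3‖R_L) = 1402 Ω, so V_A = 25.9 × 1402/3202 = 11.34 V.
Then V_B = V_A × (R3‖R_L)/(R2 + R3‖R_L) = 11.34 × 202.1/1402 = 1.63 V.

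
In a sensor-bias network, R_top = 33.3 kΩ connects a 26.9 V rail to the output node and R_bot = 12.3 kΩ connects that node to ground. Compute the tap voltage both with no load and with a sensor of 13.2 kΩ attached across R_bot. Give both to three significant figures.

Open-circuit: V = 26.9 × 12.3/(33.3 + 12.3) = 7.26 V.
With the load, R_bot becomes R_bot‖R_L = 6.367 kΩ, so V = 26.9 × 6.367/39.67 = 4.32 V.

Unloaded: 7.26 V; loaded: 4.32 V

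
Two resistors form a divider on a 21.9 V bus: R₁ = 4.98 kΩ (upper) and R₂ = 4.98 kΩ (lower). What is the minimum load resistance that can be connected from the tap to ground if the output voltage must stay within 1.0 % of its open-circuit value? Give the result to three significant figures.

R_L(min) ≈ 247 kΩ

Output resistance R_th = R₁‖R₂ = (4.98 × 4.98)/9.960 = 2.490 kΩ.
The fractional drop is R_th/(R_th + R_L); requiring this ≤ 0.0100 gives R_L ≥ R_th(1/0.0100 − 1) = 2.490 × 99.00 = 247 kΩ.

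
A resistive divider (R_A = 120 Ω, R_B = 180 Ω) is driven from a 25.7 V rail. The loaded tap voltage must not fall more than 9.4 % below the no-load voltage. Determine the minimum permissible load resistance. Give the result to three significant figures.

Output resistance R_th = R_A‖R_B = (120 × 180)/300.0 = 72.00 Ω.
The fractional drop is R_th/(R_th + R_L); requiring this ≤ 0.0940 gives R_L ≥ R_th(1/0.0940 − 1) = 72.00 × 9.638 = 694 Ω.

R_L(min) ≈ 694 Ω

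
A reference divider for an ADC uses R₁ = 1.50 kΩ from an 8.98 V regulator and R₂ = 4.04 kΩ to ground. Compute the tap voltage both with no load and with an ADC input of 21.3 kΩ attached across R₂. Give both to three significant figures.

Open-circuit: V = 8.98 × 4.04/(1.50 + 4.04) = 6.55 V.
With the load, R₂ becomes R₂‖R_L = 3.396 kΩ, so V = 8.98 × 3.396/4.896 = 6.23 V.

Unloaded: 6.55 V; loaded: 6.23 V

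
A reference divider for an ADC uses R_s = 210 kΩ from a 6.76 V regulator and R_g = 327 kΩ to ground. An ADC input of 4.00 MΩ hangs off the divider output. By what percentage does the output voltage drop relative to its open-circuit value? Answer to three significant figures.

3.10 %

The divider's output (Thévenin) resistance is R_s‖R_g = 127.9 kΩ.
Fractional drop under load = R_th/(R_th + R_L) = 127.9 / (127.9 + 4000) = 0.03098.
So the output falls by 3.10 %.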